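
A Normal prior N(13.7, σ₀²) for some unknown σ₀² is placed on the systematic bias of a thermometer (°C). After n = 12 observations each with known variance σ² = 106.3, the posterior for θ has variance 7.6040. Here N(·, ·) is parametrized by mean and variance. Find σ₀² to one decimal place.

For the Normal–Normal model with known σ², precisions add: τ_n = τ₀ + n/σ².
So 1/σ₀² = 1/7.6040 − 12/106.3 = 0.131510 − 0.112888 = 0.018622.
Hence σ₀² = 1/0.018622 ≈ 53.7.

σ₀² = 53.7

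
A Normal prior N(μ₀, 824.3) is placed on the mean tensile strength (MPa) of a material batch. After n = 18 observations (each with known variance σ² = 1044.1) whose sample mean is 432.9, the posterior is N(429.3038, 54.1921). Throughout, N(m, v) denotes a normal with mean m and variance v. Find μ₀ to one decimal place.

With known observation variance, the Normal–Normal posterior has precision τ_n = τ₀ + n/σ² and mean μ_n = (τ₀μ₀ + (n/σ²)x̄)/τ_n.
Here τ₀ = 1/824.3 = 0.001213 and τ_data = 18/1044.1 = 0.017240, so τ_n = 0.018453.
Rearranging for μ₀: μ₀ = (μ_n·τ_n − τ_data·x̄)/τ₀ = (429.3038·0.018453 − 0.017240·432.9) / 0.001213 = 0.458747/0.001213 ≈ 378.2.

μ₀ = 378.2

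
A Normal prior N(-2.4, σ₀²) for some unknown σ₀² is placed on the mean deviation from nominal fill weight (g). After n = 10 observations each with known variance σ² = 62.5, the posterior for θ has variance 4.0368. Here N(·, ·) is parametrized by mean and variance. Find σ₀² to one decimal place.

Posterior precision equals prior precision plus data precision: 1/σ_n² = 1/σ₀² + n/σ².
So 1/σ₀² = 1/4.0368 − 10/62.5 = 0.247721 − 0.160000 = 0.087721.
Hence σ₀² = 1/0.087721 ≈ 11.4.

σ₀² = 11.4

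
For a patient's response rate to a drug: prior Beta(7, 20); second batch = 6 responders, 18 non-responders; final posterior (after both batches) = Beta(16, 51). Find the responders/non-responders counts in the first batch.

Sequential conjugate updates are equivalent to a single update on the pooled data, so total successes = posterior α − prior α and total failures = posterior β − prior β.
Total across both batches: 16−7=9 responders, 51−20=31 non-responders.
Subtract the second batch: 9−6=3 responders and 31−18=13 non-responders.

3 responders and 13 non-responders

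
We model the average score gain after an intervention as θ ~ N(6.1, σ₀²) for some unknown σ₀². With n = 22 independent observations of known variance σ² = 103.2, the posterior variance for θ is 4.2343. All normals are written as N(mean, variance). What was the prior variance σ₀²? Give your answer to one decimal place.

σ₀² = 43.5

For the Normal–Normal model with known σ², precisions add: τ_n = τ₀ + n/σ².
So 1/σ₀² = 1/4.2343 − 22/103.2 = 0.236167 − 0.213178 = 0.022989.
Hence σ₀² = 1/0.022989 ≈ 43.5.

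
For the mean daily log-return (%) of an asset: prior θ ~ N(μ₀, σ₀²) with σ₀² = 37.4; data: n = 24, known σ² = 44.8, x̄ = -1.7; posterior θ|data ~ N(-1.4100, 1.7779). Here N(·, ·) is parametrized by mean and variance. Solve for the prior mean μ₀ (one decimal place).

The posterior mean is a precision-weighted average: μ_n = (τ₀μ₀ + τ_data·x̄)/(τ₀+τ_data), with τ₀=1/σ₀² and τ_data=n/σ².
Here τ₀ = 1/37.4 = 0.026738 and τ_data = 24/44.8 = 0.535714, so τ_n = 0.562452.
Rearranging for μ₀: μ₀ = (μ_n·τ_n − τ_data·x̄)/τ₀ = (-1.4100·0.562452 − 0.535714·-1.7) / 0.026738 = 0.117656/0.026738 ≈ 4.4.

μ₀ = 4.4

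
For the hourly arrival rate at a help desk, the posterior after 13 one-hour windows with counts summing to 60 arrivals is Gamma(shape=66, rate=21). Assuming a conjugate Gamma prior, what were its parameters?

A Gamma(α, β) prior (rate parametrization) on a Poisson rate with n observations summing to S gives posterior Gamma(α+S, β+n).
So α = 66 − 60 = 6 and β = 21 − 13 = 8.

Gamma(shape=6, rate=8)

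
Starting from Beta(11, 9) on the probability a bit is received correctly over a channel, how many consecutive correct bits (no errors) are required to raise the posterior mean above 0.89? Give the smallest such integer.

After k correct bits and 0 errors the posterior is Beta(11+k, 9), with mean (11+k)/(11+9+k).
Set (11+k)/(20+k) > 0.89 and solve: k > (0.89·20 − 11)/(1 − 0.89) = 61.818.
The smallest integer exceeding 61.818 is 62, and checking k=62: (73)/(82) = 0.8902 > 0.89.

k = 62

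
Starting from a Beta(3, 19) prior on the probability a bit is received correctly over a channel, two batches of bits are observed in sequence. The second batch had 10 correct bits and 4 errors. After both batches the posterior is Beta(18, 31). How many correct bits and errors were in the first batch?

Sequential conjugate updates are equivalent to a single update on the pooled data, so total successes = posterior α − prior α and total failures = posterior β − prior β.
Total across both batches: 18−3=15 correct bits, 31−19=12 errors.
Subtract the second batch: 15−10=5 correct bits and 12−4=8 errors.

5 correct bits and 8 errors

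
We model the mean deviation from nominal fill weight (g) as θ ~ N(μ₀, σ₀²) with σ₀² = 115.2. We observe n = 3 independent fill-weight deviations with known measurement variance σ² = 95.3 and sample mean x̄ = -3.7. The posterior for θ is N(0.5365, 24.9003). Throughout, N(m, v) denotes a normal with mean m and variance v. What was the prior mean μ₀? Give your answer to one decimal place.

The posterior mean is a precision-weighted average: μ_n = (τ₀μ₀ + τ_data·x̄)/(τ₀+τ_data), with τ₀=1/σ₀² and τ_data=n/σ².
Here τ₀ = 1/115.2 = 0.008681 and τ_data = 3/95.3 = 0.031480, so τ_n = 0.040161.
Rearranging for μ₀: μ₀ = (μ_n·τ_n − τ_data·x̄)/τ₀ = (0.5365·0.040161 − 0.031480·-3.7) / 0.008681 = 0.138022/0.008681 ≈ 15.9.

μ₀ = 15.9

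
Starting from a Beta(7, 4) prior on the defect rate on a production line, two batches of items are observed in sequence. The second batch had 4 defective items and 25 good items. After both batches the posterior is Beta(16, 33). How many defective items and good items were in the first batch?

Because Beta–binomial updating is additive in the counts, the combined data contributed (α_post−α_prior, β_post−β_prior) successes and failures.
Total across both batches: 16−7=9 defective items, 33−4=29 good items.
Subtract the second batch: 9−4=5 defective items and 29−25=4 good items.

5 defective items and 4 good items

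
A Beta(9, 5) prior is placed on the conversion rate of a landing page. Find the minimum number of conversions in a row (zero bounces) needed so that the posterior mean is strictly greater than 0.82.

After k conversions and 0 bounces the posterior is Beta(9+k, 5), with mean (9+k)/(9+5+k).
Set (9+k)/(14+k) > 0.82 and solve: k > (0.82·14 − 9)/(1 − 0.82) = 13.778.
The smallest integer exceeding 13.778 is 14, and checking k=14: (23)/(28) = 0.8214 > 0.82.

k = 14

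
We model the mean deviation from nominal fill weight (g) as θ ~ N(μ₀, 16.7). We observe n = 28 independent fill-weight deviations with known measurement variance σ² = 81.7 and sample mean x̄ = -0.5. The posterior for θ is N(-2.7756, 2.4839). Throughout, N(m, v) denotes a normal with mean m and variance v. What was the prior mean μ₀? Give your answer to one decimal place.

μ₀ = -15.8

The posterior mean is a precision-weighted average: μ_n = (τ₀μ₀ + τ_data·x̄)/(τ₀+τ_data), with τ₀=1/σ₀² and τ_data=n/σ².
Here τ₀ = 1/16.7 = 0.059880 and τ_data = 28/81.7 = 0.342717, so τ_n = 0.402597.
Rearranging for μ₀: μ₀ = (μ_n·τ_n − τ_data·x̄)/τ₀ = (-2.7756·0.402597 − 0.342717·-0.5) / 0.059880 = -0.946090/0.059880 ≈ -15.8.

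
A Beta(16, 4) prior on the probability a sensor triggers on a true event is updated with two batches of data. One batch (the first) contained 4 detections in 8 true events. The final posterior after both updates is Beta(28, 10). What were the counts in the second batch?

Sequential conjugate updates are equivalent to a single update on the pooled data, so total successes = posterior α − prior α and total failures = posterior β − prior β.
Total across both batches: 28−16=12 detections, 10−4=6 misses.
Subtract the first batch: 12−4=8 detections and 6−4=2 misses.

8 detections and 2 misses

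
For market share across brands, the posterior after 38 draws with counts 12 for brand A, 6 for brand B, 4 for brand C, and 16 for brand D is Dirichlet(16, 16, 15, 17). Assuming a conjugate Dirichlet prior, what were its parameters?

Dirichlet(4, 10, 11, 1)

For a Dirichlet(α) prior with multinomial counts c, the posterior is Dirichlet(α + c) componentwise.
Subtract each count from the matching posterior parameter: 16−12=4, 16−6=10, 15−4=11, 17−16=1.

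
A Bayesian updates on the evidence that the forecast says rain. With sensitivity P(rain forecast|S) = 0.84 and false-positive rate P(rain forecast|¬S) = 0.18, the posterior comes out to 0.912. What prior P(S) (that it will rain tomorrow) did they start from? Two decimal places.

Bayes' rule in odds form gives O(S|E) = O(S)·[P(E|S)/P(E|¬S)], hence O(S) = O(S|E)/LR.
Posterior odds = 0.912/(1−0.912) = 10.3636. LR = 0.84/0.18 = 4.6667.
Prior odds = 10.3636/4.6667 = 2.2208, so P(S) = 2.2208/(1+2.2208) ≈ 0.69.

P(S) = 0.69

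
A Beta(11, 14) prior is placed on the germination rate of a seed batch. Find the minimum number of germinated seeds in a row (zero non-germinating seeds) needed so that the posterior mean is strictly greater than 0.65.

k = 16

After k germinated seeds and 0 non-germinating seeds the posterior is Beta(11+k, 14), with mean (11+k)/(11+14+k).
Set (11+k)/(25+k) > 0.65 and solve: k > (0.65·25 − 11)/(1 − 0.65) = 15.000.
The smallest integer exceeding 15.000 is 16.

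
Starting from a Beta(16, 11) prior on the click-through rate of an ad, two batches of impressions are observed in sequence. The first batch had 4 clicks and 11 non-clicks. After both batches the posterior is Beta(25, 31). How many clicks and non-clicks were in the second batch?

5 clicks and 9 non-clicks

Sequential conjugate updates are equivalent to a single update on the pooled data, so total successes = posterior α − prior α and total failures = posterior β − prior β.
Total across both batches: 25−16=9 clicks, 31−11=20 non-clicks.
Subtract the first batch: 9−4=5 clicks and 20−11=9 non-clicks.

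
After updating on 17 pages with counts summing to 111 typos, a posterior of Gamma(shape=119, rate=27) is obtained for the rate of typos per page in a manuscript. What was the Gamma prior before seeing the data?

Gamma–Poisson conjugacy: posterior shape = α + Σxᵢ, posterior rate = β + n.
So α = 119 − 111 = 8 and β = 27 − 17 = 10.

Gamma(shape=8, rate=10)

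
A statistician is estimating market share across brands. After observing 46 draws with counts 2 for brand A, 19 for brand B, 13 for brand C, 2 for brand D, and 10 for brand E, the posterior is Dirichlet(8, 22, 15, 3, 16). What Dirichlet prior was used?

Dirichlet(6, 3, 2, 1, 6)

For a Dirichlet(α) prior with multinomial counts c, the posterior is Dirichlet(α + c) componentwise.
Subtract each count from the matching posterior parameter: 8−2=6, 22−19=3, 15−13=2, 3−2=1, 16−10=6.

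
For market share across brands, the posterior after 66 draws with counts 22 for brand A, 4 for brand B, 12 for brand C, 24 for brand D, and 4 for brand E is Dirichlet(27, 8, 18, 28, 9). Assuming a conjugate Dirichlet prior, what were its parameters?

Dirichlet(5, 4, 6, 4, 5)

For a Dirichlet(α) prior with multinomial counts c, the posterior is Dirichlet(α + c) componentwise.
Subtract each count from the matching posterior parameter: 27−22=5, 8−4=4, 18−12=6, 28−24=4, 9−4=5.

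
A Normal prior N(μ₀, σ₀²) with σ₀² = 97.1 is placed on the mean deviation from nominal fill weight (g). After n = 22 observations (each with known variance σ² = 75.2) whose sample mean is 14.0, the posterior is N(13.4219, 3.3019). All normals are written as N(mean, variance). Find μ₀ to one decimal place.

With known observation variance, the Normal–Normal posterior has precision τ_n = τ₀ + n/σ² and mean μ_n = (τ₀μ₀ + (n/σ²)x̄)/τ_n.
Here τ₀ = 1/97.1 = 0.010299 and τ_data = 22/75.2 = 0.292553, so τ_n = 0.302852.
Rearranging for μ₀: μ₀ = (μ_n·τ_n − τ_data·x̄)/τ₀ = (13.4219·0.302852 − 0.292553·14.0) / 0.010299 = -0.030893/0.010299 ≈ -3.0.

μ₀ = -3.0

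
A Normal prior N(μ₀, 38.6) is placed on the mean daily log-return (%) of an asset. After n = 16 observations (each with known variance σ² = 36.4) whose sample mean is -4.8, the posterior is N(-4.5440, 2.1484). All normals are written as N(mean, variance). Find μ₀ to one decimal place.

With known observation variance, the Normal–Normal posterior has precision τ_n = τ₀ + n/σ² and mean μ_n = (τ₀μ₀ + (n/σ²)x̄)/τ_n.
Here τ₀ = 1/38.6 = 0.025907 and τ_data = 16/36.4 = 0.439560, so τ_n = 0.465467.
Rearranging for μ₀: μ₀ = (μ_n·τ_n − τ_data·x̄)/τ₀ = (-4.5440·0.465467 − 0.439560·-4.8) / 0.025907 = -0.005194/0.025907 ≈ -0.2.

μ₀ = -0.2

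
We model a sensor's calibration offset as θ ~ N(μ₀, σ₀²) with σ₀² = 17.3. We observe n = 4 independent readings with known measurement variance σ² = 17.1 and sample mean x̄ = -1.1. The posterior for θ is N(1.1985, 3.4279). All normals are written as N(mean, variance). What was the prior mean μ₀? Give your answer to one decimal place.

The posterior mean is a precision-weighted average: μ_n = (τ₀μ₀ + τ_data·x̄)/(τ₀+τ_data), with τ₀=1/σ₀² and τ_data=n/σ².
Here τ₀ = 1/17.3 = 0.057803 and τ_data = 4/17.1 = 0.233918, so τ_n = 0.291721.
Rearranging for μ₀: μ₀ = (μ_n·τ_n − τ_data·x̄)/τ₀ = (1.1985·0.291721 − 0.233918·-1.1) / 0.057803 = 0.606937/0.057803 ≈ 10.5.

μ₀ = 10.5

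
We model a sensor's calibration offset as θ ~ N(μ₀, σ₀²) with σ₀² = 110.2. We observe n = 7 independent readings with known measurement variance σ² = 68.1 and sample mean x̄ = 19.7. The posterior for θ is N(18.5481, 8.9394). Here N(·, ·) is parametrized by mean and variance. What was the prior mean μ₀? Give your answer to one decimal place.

The posterior mean is a precision-weighted average: μ_n = (τ₀μ₀ + τ_data·x̄)/(τ₀+τ_data), with τ₀=1/σ₀² and τ_data=n/σ².
Here τ₀ = 1/110.2 = 0.009074 and τ_data = 7/68.1 = 0.102790, so τ_n = 0.111864.
Rearranging for μ₀: μ₀ = (μ_n·τ_n − τ_data·x̄)/τ₀ = (18.5481·0.111864 − 0.102790·19.7) / 0.009074 = 0.049902/0.009074 ≈ 5.5.

μ₀ = 5.5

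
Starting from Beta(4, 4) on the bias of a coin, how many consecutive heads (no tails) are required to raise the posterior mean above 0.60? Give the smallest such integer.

After k heads and 0 tails the posterior is Beta(4+k, 4), with mean (4+k)/(4+4+k).
Set (4+k)/(8+k) > 0.60 and solve: k > (0.60·8 − 4)/(1 − 0.60) = 2.000.
The smallest integer exceeding 2.000 is 3.

k = 3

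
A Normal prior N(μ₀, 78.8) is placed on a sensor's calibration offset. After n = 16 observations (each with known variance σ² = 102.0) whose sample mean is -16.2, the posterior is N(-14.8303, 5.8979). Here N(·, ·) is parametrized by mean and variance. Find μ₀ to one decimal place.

μ₀ = 2.1

With known observation variance, the Normal–Normal posterior has precision τ_n = τ₀ + n/σ² and mean μ_n = (τ₀μ₀ + (n/σ²)x̄)/τ_n.
Here τ₀ = 1/78.8 = 0.012690 and τ_data = 16/102.0 = 0.156863, so τ_n = 0.169553.
Rearranging for μ₀: μ₀ = (μ_n·τ_n − τ_data·x̄)/τ₀ = (-14.8303·0.169553 − 0.156863·-16.2) / 0.012690 = 0.026659/0.012690 ≈ 2.1.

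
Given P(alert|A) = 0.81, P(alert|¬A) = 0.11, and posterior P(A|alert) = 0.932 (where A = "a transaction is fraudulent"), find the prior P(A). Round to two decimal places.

P(A) = 0.65

Bayes' rule in odds form gives O(A|E) = O(A)·[P(E|A)/P(E|¬A)], hence O(A) = O(A|E)/LR.
Posterior odds = 0.932/(1−0.932) = 13.7059. LR = 0.81/0.11 = 7.3636.
Prior odds = 13.7059/7.3636 = 1.8613, so P(A) = 1.8613/(1+1.8613) ≈ 0.65.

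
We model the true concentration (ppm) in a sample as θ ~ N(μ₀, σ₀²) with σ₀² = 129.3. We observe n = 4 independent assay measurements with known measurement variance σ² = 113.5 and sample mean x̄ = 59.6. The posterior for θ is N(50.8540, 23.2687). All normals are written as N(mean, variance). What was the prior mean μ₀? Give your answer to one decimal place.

μ₀ = 11.0

With known observation variance, the Normal–Normal posterior has precision τ_n = τ₀ + n/σ² and mean μ_n = (τ₀μ₀ + (n/σ²)x̄)/τ_n.
Here τ₀ = 1/129.3 = 0.007734 and τ_data = 4/113.5 = 0.035242, so τ_n = 0.042976.
Rearranging for μ₀: μ₀ = (μ_n·τ_n − τ_data·x̄)/τ₀ = (50.8540·0.042976 − 0.035242·59.6) / 0.007734 = 0.085078/0.007734 ≈ 11.0.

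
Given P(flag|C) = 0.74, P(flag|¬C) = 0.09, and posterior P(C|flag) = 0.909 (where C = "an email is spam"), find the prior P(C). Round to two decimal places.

In odds form, posterior odds = prior odds × likelihood ratio, so prior odds = posterior odds ÷ LR.
Posterior odds = 0.909/(1−0.909) = 9.9890. LR = 0.74/0.09 = 8.2222.
Prior odds = 9.9890/8.2222 = 1.2149, so P(C) = 1.2149/(1+1.2149) ≈ 0.55.

P(C) = 0.55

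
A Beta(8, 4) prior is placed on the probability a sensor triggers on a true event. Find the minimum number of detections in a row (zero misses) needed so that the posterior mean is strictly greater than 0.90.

After k detections and 0 misses the posterior is Beta(8+k, 4), with mean (8+k)/(8+4+k).
Set (8+k)/(12+k) > 0.90 and solve: k > (0.90·12 − 8)/(1 − 0.90) = 28.000.
The smallest integer exceeding 28.000 is 29, and checking k=29: (37)/(41) = 0.9024 > 0.90.

k = 29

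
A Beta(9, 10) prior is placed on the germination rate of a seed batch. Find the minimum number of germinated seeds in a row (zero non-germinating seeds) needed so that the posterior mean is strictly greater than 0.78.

k = 27

After k germinated seeds and 0 non-germinating seeds the posterior is Beta(9+k, 10), with mean (9+k)/(9+10+k).
Set (9+k)/(19+k) > 0.78 and solve: k > (0.78·19 − 9)/(1 − 0.78) = 26.455.
The smallest integer exceeding 26.455 is 27.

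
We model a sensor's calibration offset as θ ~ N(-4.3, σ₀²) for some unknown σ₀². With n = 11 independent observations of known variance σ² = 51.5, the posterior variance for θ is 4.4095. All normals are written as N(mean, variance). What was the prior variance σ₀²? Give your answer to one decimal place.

Posterior precision equals prior precision plus data precision: 1/σ_n² = 1/σ₀² + n/σ².
So 1/σ₀² = 1/4.4095 − 11/51.5 = 0.226783 − 0.213592 = 0.013191.
Hence σ₀² = 1/0.013191 ≈ 75.8.

σ₀² = 75.8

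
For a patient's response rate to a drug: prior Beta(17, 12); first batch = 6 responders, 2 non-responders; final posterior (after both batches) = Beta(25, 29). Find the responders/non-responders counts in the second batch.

Because Beta–binomial updating is additive in the counts, the combined data contributed (α_post−α_prior, β_post−β_prior) successes and failures.
Total across both batches: 25−17=8 responders, 29−12=17 non-responders.
Subtract the first batch: 8−6=2 responders and 17−2=15 non-responders.

2 responders and 15 non-responders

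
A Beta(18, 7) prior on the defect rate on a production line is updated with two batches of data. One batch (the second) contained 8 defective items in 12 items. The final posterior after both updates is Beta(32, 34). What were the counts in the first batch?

Because Beta–binomial updating is additive in the counts, the combined data contributed (α_post−α_prior, β_post−β_prior) successes and failures.
Total across both batches: 32−18=14 defective items, 34−7=27 good items.
Subtract the second batch: 14−8=6 defective items and 27−4=23 good items.

6 defective items and 23 good items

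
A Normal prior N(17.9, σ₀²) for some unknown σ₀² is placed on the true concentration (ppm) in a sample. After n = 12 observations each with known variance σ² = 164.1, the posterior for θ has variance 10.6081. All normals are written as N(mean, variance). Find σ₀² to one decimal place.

σ₀² = 47.3

For the Normal–Normal model with known σ², precisions add: τ_n = τ₀ + n/σ².
So 1/σ₀² = 1/10.6081 − 12/164.1 = 0.094268 − 0.073126 = 0.021142.
Hence σ₀² = 1/0.021142 ≈ 47.3.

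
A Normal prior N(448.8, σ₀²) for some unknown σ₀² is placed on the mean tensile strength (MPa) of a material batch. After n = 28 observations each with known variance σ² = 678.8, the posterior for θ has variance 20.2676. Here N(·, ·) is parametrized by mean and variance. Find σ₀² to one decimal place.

σ₀² = 123.6

Posterior precision equals prior precision plus data precision: 1/σ_n² = 1/σ₀² + n/σ².
So 1/σ₀² = 1/20.2676 − 28/678.8 = 0.049340 − 0.041249 = 0.008091.
Hence σ₀² = 1/0.008091 ≈ 123.6.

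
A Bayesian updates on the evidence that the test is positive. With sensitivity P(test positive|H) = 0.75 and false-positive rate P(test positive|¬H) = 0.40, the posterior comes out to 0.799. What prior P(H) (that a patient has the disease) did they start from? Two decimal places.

P(H) = 0.68

In odds form, posterior odds = prior odds × likelihood ratio, so prior odds = posterior odds ÷ LR.
Posterior odds = 0.799/(1−0.799) = 3.9751. LR = 0.75/0.40 = 1.8750.
Prior odds = 3.9751/1.8750 = 2.1201, so P(H) = 2.1201/(1+2.1201) ≈ 0.68.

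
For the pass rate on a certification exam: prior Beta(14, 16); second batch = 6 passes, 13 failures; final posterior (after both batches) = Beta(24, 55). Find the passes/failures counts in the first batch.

4 passes and 26 failures

Sequential conjugate updates are equivalent to a single update on the pooled data, so total successes = posterior α − prior α and total failures = posterior β − prior β.
Total across both batches: 24−14=10 passes, 55−16=39 failures.
Subtract the second batch: 10−6=4 passes and 39−13=26 failures.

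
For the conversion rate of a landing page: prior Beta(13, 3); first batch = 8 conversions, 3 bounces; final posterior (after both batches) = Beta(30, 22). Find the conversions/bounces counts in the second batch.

Because Beta–binomial updating is additive in the counts, the combined data contributed (α_post−α_prior, β_post−β_prior) successes and failures.
Total across both batches: 30−13=17 conversions, 22−3=19 bounces.
Subtract the first batch: 17−8=9 conversions and 19−3=16 bounces.

9 conversions and 16 bounces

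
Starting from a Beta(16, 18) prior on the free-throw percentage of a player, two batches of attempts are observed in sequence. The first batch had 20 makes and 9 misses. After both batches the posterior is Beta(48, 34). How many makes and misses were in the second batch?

Because Beta–binomial updating is additive in the counts, the combined data contributed (α_post−α_prior, β_post−β_prior) successes and failures.
Total across both batches: 48−16=32 makes, 34−18=16 misses.
Subtract the first batch: 32−20=12 makes and 16−9=7 misses.

12 makes and 7 misses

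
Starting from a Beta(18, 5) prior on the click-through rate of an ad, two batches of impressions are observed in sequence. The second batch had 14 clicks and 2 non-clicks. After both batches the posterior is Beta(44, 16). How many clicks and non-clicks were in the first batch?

12 clicks and 9 non-clicks

Sequential conjugate updates are equivalent to a single update on the pooled data, so total successes = posterior α − prior α and total failures = posterior β − prior β.
Total across both batches: 44−18=26 clicks, 16−5=11 non-clicks.
Subtract the second batch: 26−14=12 clicks and 11−2=9 non-clicks.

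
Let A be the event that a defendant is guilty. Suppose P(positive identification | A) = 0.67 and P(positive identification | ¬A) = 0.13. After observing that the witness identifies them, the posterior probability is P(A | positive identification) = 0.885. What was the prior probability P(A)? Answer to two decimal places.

In odds form, posterior odds = prior odds × likelihood ratio, so prior odds = posterior odds ÷ LR.
Posterior odds = 0.885/(1−0.885) = 7.6957. LR = 0.67/0.13 = 5.1538.
Prior odds = 7.6957/5.1538 = 1.4932, so P(A) = 1.4932/(1+1.4932) ≈ 0.60.

P(A) = 0.60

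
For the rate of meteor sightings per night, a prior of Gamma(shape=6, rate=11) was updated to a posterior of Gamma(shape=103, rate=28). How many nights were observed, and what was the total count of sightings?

n = 17 nights with total 97 sightings

A Gamma(α, β) prior (rate parametrization) on a Poisson rate with n observations summing to S gives posterior Gamma(α+S, β+n).
Matching: Σxᵢ = 103 − 6 = 97 and n = 28 − 11 = 17.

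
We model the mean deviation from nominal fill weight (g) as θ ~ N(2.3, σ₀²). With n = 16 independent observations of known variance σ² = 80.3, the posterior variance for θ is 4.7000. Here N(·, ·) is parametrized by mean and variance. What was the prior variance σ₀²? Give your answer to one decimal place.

For the Normal–Normal model with known σ², precisions add: τ_n = τ₀ + n/σ².
So 1/σ₀² = 1/4.7000 − 16/80.3 = 0.212766 − 0.199253 = 0.013513.
Hence σ₀² = 1/0.013513 ≈ 74.0.

σ₀² = 74.0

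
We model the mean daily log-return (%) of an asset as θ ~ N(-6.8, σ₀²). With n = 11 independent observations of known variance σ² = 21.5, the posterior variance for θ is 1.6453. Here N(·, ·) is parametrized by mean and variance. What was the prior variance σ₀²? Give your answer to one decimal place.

Posterior precision equals prior precision plus data precision: 1/σ_n² = 1/σ₀² + n/σ².
So 1/σ₀² = 1/1.6453 − 11/21.5 = 0.607792 − 0.511628 = 0.096164.
Hence σ₀² = 1/0.096164 ≈ 10.4.

σ₀² = 10.4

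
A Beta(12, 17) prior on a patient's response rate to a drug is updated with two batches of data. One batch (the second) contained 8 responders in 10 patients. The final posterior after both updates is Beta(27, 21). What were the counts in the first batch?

7 responders and 2 non-responders

Because Beta–binomial updating is additive in the counts, the combined data contributed (α_post−α_prior, β_post−β_prior) successes and failures.
Total across both batches: 27−12=15 responders, 21−17=4 non-responders.
Subtract the second batch: 15−8=7 responders and 4−2=2 non-responders.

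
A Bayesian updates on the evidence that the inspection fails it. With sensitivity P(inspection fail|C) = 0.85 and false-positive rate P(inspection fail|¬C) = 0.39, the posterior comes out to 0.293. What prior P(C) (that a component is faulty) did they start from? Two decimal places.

P(C) = 0.16

In odds form, posterior odds = prior odds × likelihood ratio, so prior odds = posterior odds ÷ LR.
Posterior odds = 0.293/(1−0.293) = 0.4144. LR = 0.85/0.39 = 2.1795.
Prior odds = 0.4144/2.1795 = 0.1901, so P(C) = 0.1901/(1+0.1901) ≈ 0.16.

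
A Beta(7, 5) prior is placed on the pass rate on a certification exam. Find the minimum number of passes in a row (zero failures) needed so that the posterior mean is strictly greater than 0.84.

k = 20

After k passes and 0 failures the posterior is Beta(7+k, 5), with mean (7+k)/(7+5+k).
Set (7+k)/(12+k) > 0.84 and solve: k > (0.84·12 − 7)/(1 − 0.84) = 19.250.
The smallest integer exceeding 19.250 is 20.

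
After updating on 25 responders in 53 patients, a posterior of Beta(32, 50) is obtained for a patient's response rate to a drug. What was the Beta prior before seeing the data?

Beta(7, 22)

Under Beta–binomial conjugacy the posterior parameters are (a+s, b+f).
Subtract the data counts: 32−25=7, 50−28=22.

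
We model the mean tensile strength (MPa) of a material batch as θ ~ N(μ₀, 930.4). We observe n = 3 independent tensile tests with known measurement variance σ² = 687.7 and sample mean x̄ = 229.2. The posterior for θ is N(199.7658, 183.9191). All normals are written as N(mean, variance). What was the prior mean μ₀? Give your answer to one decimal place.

With known observation variance, the Normal–Normal posterior has precision τ_n = τ₀ + n/σ² and mean μ_n = (τ₀μ₀ + (n/σ²)x̄)/τ_n.
Here τ₀ = 1/930.4 = 0.001075 and τ_data = 3/687.7 = 0.004362, so τ_n = 0.005437.
Rearranging for μ₀: μ₀ = (μ_n·τ_n − τ_data·x̄)/τ₀ = (199.7658·0.005437 − 0.004362·229.2) / 0.001075 = 0.086356/0.001075 ≈ 80.3.

μ₀ = 80.3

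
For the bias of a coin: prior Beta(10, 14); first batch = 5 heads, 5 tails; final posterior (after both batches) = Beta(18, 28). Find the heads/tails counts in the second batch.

Sequential conjugate updates are equivalent to a single update on the pooled data, so total successes = posterior α − prior α and total failures = posterior β − prior β.
Total across both batches: 18−10=8 heads, 28−14=14 tails.
Subtract the first batch: 8−5=3 heads and 14−5=9 tails.

3 heads and 9 tails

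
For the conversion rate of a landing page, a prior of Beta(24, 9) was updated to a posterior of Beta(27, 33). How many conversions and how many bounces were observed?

Under Beta–binomial conjugacy the posterior parameters are (a+s, b+f).
Match parameters: s=27−24=3, f=33−9=24.

3 conversions and 24 bounces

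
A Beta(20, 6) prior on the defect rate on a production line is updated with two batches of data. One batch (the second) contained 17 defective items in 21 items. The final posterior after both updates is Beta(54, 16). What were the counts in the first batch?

Sequential conjugate updates are equivalent to a single update on the pooled data, so total successes = posterior α − prior α and total failures = posterior β − prior β.
Total across both batches: 54−20=34 defective items, 16−6=10 good items.
Subtract the second batch: 34−17=17 defective items and 10−4=6 good items.

17 defective items and 6 good items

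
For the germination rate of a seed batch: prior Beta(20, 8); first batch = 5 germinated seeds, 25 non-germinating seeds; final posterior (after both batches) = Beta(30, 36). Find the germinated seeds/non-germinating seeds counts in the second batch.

Sequential conjugate updates are equivalent to a single update on the pooled data, so total successes = posterior α − prior α and total failures = posterior β − prior β.
Total across both batches: 30−20=10 germinated seeds, 36−8=28 non-germinating seeds.
Subtract the first batch: 10−5=5 germinated seeds and 28−25=3 non-germinating seeds.

5 germinated seeds and 3 non-germinating seeds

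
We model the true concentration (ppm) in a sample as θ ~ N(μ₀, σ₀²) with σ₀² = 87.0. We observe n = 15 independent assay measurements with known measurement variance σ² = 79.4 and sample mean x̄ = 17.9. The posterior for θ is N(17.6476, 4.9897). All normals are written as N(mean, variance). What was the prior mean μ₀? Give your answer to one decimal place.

The posterior mean is a precision-weighted average: μ_n = (τ₀μ₀ + τ_data·x̄)/(τ₀+τ_data), with τ₀=1/σ₀² and τ_data=n/σ².
Here τ₀ = 1/87.0 = 0.011494 and τ_data = 15/79.4 = 0.188917, so τ_n = 0.200411.
Rearranging for μ₀: μ₀ = (μ_n·τ_n − τ_data·x̄)/τ₀ = (17.6476·0.200411 − 0.188917·17.9) / 0.011494 = 0.155159/0.011494 ≈ 13.5.

μ₀ = 13.5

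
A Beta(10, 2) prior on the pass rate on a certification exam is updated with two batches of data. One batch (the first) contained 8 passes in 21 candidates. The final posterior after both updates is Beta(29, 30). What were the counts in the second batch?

Sequential conjugate updates are equivalent to a single update on the pooled data, so total successes = posterior α − prior α and total failures = posterior β − prior β.
Total across both batches: 29−10=19 passes, 30−2=28 failures.
Subtract the first batch: 19−8=11 passes and 28−13=15 failures.

11 passes and 15 failures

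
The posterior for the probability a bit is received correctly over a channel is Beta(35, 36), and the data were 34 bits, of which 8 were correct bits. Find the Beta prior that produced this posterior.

Beta(27, 10)

A Beta(a, b) prior with s successes and f failures in binomial data gives a Beta(a+s, b+f) posterior.
So a = 35 − 8 = 27 and b = 36 − 26 = 10.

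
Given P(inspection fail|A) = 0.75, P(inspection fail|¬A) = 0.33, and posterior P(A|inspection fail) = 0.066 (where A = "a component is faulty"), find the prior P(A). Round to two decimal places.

Bayes' rule in odds form gives O(A|E) = O(A)·[P(E|A)/P(E|¬A)], hence O(A) = O(A|E)/LR.
Posterior odds = 0.066/(1−0.066) = 0.0707. LR = 0.75/0.33 = 2.2727.
Prior odds = 0.0707/2.2727 = 0.0311, so P(A) = 0.0311/(1+0.0311) ≈ 0.03.

P(A) = 0.03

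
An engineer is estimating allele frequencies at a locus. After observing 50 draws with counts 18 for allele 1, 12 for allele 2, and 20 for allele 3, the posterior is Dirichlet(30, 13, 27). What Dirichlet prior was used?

For a Dirichlet(α) prior with multinomial counts c, the posterior is Dirichlet(α + c) componentwise.
Subtract each count from the matching posterior parameter: 30−18=12, 13−12=1, 27−20=7.

Dirichlet(12, 1, 7)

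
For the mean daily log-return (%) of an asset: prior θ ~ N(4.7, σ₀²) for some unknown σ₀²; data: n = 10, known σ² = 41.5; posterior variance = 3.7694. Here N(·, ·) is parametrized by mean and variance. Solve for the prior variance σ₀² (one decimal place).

σ₀² = 41.1

For the Normal–Normal model with known σ², precisions add: τ_n = τ₀ + n/σ².
So 1/σ₀² = 1/3.7694 − 10/41.5 = 0.265294 − 0.240964 = 0.024330.
Hence σ₀² = 1/0.024330 ≈ 41.1.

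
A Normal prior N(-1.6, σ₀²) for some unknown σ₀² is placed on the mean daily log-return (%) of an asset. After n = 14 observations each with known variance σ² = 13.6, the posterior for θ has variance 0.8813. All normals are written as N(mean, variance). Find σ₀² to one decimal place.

σ₀² = 9.5

For the Normal–Normal model with known σ², precisions add: τ_n = τ₀ + n/σ².
So 1/σ₀² = 1/0.8813 − 14/13.6 = 1.134687 − 1.029412 = 0.105275.
Hence σ₀² = 1/0.105275 ≈ 9.5.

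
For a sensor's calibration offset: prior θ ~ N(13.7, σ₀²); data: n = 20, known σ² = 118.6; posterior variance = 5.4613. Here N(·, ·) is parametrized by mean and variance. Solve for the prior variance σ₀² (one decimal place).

Posterior precision equals prior precision plus data precision: 1/σ_n² = 1/σ₀² + n/σ².
So 1/σ₀² = 1/5.4613 − 20/118.6 = 0.183107 − 0.168634 = 0.014473.
Hence σ₀² = 1/0.014473 ≈ 69.1.

σ₀² = 69.1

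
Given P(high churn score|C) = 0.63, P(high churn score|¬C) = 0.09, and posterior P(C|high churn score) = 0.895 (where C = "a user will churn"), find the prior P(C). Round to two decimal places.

P(C) = 0.55

In odds form, posterior odds = prior odds × likelihood ratio, so prior odds = posterior odds ÷ LR.
Posterior odds = 0.895/(1−0.895) = 8.5238. LR = 0.63/0.09 = 7.0000.
Prior odds = 8.5238/7.0000 = 1.2177, so P(C) = 1.2177/(1+1.2177) ≈ 0.55.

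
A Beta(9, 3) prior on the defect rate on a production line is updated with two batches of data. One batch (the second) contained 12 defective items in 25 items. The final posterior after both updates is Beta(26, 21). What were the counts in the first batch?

5 defective items and 5 good items

Sequential conjugate updates are equivalent to a single update on the pooled data, so total successes = posterior α − prior α and total failures = posterior β − prior β.
Total across both batches: 26−9=17 defective items, 21−3=18 good items.
Subtract the second batch: 17−12=5 defective items and 18−13=5 good items.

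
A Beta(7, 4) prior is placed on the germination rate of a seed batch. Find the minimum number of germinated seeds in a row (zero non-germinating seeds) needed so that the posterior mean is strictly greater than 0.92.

k = 40

After k germinated seeds and 0 non-germinating seeds the posterior is Beta(7+k, 4), with mean (7+k)/(7+4+k).
Set (7+k)/(11+k) > 0.92 and solve: k > (0.92·11 − 7)/(1 − 0.92) = 39.000.
The smallest integer exceeding 39.000 is 40, and checking k=40: (47)/(51) = 0.9216 > 0.92.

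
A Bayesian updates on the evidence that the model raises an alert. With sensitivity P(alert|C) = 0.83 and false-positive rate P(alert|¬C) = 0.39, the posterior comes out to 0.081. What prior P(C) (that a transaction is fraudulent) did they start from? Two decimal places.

P(C) = 0.04

Bayes' rule in odds form gives O(C|E) = O(C)·[P(E|C)/P(E|¬C)], hence O(C) = O(C|E)/LR.
Posterior odds = 0.081/(1−0.081) = 0.0881. LR = 0.83/0.39 = 2.1282.
Prior odds = 0.0881/2.1282 = 0.0414, so P(C) = 0.0414/(1+0.0414) ≈ 0.04.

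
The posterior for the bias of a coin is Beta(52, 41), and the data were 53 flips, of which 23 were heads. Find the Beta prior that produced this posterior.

Beta(29, 11)

Under Beta–binomial conjugacy the posterior parameters are (α+s, β+f).
Subtract the data counts: 52−23=29, 41−30=11.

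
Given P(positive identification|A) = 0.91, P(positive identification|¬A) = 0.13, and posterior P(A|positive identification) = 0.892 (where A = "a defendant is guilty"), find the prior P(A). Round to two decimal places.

P(A) = 0.54

Bayes' rule in odds form gives O(A|E) = O(A)·[P(E|A)/P(E|¬A)], hence O(A) = O(A|E)/LR.
Posterior odds = 0.892/(1−0.892) = 8.2593. LR = 0.91/0.13 = 7.0000.
Prior odds = 8.2593/7.0000 = 1.1799, so P(A) = 1.1799/(1+1.1799) ≈ 0.54.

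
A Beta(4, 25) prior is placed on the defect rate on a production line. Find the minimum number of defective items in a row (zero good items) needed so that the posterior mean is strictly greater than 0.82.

After k defective items and 0 good items the posterior is Beta(4+k, 25), with mean (4+k)/(4+25+k).
Set (4+k)/(29+k) > 0.82 and solve: k > (0.82·29 − 4)/(1 − 0.82) = 109.889.
The smallest integer exceeding 109.889 is 110, and checking k=110: (114)/(139) = 0.8201 > 0.82.

k = 110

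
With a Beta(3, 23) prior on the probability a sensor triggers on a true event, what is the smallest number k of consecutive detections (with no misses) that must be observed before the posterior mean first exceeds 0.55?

k = 26

After k detections and 0 misses the posterior is Beta(3+k, 23), with mean (3+k)/(3+23+k).
Set (3+k)/(26+k) > 0.55 and solve: k > (0.55·26 − 3)/(1 − 0.55) = 25.111.
The smallest integer exceeding 25.111 is 26.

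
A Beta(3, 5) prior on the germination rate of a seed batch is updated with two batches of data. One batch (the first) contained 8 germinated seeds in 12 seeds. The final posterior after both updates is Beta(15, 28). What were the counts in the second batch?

Because Beta–binomial updating is additive in the counts, the combined data contributed (α_post−α_prior, β_post−β_prior) successes and failures.
Total across both batches: 15−3=12 germinated seeds, 28−5=23 non-germinating seeds.
Subtract the first batch: 12−8=4 germinated seeds and 23−4=19 non-germinating seeds.

4 germinated seeds and 19 non-germinating seeds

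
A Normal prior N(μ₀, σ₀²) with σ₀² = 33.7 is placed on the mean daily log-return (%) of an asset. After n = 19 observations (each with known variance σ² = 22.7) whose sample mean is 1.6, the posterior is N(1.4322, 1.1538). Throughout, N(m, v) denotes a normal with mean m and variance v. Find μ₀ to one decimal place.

The posterior mean is a precision-weighted average: μ_n = (τ₀μ₀ + τ_data·x̄)/(τ₀+τ_data), with τ₀=1/σ₀² and τ_data=n/σ².
Here τ₀ = 1/33.7 = 0.029674 and τ_data = 19/22.7 = 0.837004, so τ_n = 0.866678.
Rearranging for μ₀: μ₀ = (μ_n·τ_n − τ_data·x̄)/τ₀ = (1.4322·0.866678 − 0.837004·1.6) / 0.029674 = -0.097950/0.029674 ≈ -3.3.

μ₀ = -3.3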